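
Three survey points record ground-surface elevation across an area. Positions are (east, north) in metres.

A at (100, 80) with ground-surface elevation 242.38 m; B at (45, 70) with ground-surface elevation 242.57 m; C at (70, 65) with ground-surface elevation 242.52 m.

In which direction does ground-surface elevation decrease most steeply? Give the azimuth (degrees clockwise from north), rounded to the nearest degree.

036°

Three-point gradient (reference A): Δ to B = (-55, -10, +0.19), Δ to C = (-30, -15, +0.14).
∂z/∂x = -0.002762, ∂z/∂y = -0.003810 (det = 525).
Steepest decrease is along −∇f: components (+0.002762 E, +0.003810 N).
Azimuth = atan2(+0.002762, +0.003810) = 35.9° ≈ 036°.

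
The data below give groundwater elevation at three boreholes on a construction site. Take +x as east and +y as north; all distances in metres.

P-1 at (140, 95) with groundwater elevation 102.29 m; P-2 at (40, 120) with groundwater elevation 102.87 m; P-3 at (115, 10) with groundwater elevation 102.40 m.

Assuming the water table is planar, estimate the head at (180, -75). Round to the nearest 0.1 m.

Differences from P-1: to P-2 (Δx, Δy, Δh) = (-100, 25, +0.58); to P-3 = (-25, -85, +0.11).
Solve a·Δx + b·Δy = Δh: det = (-100)·(-85) − (-25)·25 = 9125.
∂h/∂x = [(+0.58)·(-85) − (+0.11)·25] / 9125 = -0.005704
∂h/∂y = [(-100)·(+0.11) − (-25)·(+0.58)] / 9125 = +0.0003836
h(180, -75) = 102.29 + (-0.005704)·(40) + (+0.0003836)·(-170) = 102.29 -0.228 -0.065 = 101.997 m.

102.0 m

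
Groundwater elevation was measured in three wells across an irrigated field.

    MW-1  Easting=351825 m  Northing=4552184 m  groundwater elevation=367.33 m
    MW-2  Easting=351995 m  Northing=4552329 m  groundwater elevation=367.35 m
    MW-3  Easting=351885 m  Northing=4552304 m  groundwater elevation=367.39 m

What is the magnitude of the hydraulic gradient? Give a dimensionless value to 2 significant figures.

With h = a·x + b·y + c and MW-1 as origin, the differences give:
  170·a + 145·b = +0.02
  60·a + 120·b = +0.06
Eliminate b (×120 and ×145, subtract): 11700·a = -6.300 → a = ∂h/∂x = -0.0005385
Back-substitute: b = ∂h/∂y = +0.0007692.
|∇h| = √(-0.0005385² + 0.0007692²) = 0.000939

0.00094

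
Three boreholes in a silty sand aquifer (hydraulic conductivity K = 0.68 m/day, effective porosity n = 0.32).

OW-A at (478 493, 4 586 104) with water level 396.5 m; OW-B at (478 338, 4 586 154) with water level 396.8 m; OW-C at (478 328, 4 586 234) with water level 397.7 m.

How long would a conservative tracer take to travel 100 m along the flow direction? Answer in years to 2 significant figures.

Taking OW-A as reference: OW-B−OW-A = (-155, 50, +0.3); OW-C−OW-A = (-165, 130, +1.2).
Determinant of the coordinate differences = (-155)·130 − (-165)·50 = -11900.
∂h/∂x = [(+0.3)·130 − (+1.2)·50] / -11900 = +0.001765
∂h/∂y = [(-155)·(+1.2) − (-165)·(+0.3)] / -11900 = +0.01147
|∇h| = √(0.001765² + 0.01147²) = 0.01161
Seepage velocity v = K·i/n = 0.68 × 0.01161 / 0.32 = 0.02467 m/day.
t = 100 / 0.02467 = 4054 days = 11.1 years.

11 years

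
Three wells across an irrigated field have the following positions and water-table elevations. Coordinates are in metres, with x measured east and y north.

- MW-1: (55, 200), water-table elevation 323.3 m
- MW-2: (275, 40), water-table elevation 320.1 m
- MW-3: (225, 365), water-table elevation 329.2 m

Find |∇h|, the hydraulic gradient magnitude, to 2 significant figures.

With h = a·x + b·y + c and MW-1 as origin, the differences give:
  220·a + (-160)·b = -3.2
  170·a + 165·b = +5.9
Eliminate b (×165 and ×(-160), subtract): 63500·a = 416.00 → a = ∂h/∂x = +0.006551
Back-substitute: b = ∂h/∂y = +0.02901.
|∇h| = √(0.006551² + 0.02901²) = 0.02974

0.030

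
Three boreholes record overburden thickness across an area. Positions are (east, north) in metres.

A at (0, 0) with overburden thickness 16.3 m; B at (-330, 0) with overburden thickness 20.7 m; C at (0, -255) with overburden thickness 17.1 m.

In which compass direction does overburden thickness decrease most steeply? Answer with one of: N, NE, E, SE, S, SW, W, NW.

∂d/∂x = (20.7 − 16.3) / (-330 − 0) = -0.01333
∂d/∂y = (17.1 − 16.3) / (-255 − 0) = -0.003137
Steepest decrease is along −∇f = (+0.01333 E, +0.003137 N) → east.

E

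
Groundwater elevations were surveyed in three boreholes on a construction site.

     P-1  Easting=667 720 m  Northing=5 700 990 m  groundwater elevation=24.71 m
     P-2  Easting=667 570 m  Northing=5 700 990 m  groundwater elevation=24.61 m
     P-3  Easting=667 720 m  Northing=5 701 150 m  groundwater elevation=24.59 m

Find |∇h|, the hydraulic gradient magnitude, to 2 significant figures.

0.0010

∂h/∂x = (24.61 − 24.71) / (667570 − 667720) = +0.0006667
∂h/∂y = (24.59 − 24.71) / (5701150 − 5700990) = -0.0007500
|∇h| = √(0.0006667² + -0.0007500²) = 0.001003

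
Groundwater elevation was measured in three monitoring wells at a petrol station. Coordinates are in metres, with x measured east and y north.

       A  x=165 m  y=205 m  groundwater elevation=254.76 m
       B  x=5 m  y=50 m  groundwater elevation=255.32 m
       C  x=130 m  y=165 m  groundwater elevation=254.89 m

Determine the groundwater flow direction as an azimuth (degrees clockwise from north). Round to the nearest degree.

Differences from A: to B (Δx, Δy, Δh) = (-160, -155, +0.56); to C = (-35, -40, +0.13).
Determinant of the coordinate differences = (-160)·(-40) − (-35)·(-155) = 975.
∂h/∂x = [(+0.56)·(-40) − (+0.13)·(-155)] / 975 = -0.002308
∂h/∂y = [(-160)·(+0.13) − (-35)·(+0.56)] / 975 = -0.001231
Flow direction (−∇h) has components (+0.002308 E, +0.001231 N).
Azimuth = atan2(E, N) = atan2(+0.002308, +0.001231) = 61.9° ≈ 062°.

062°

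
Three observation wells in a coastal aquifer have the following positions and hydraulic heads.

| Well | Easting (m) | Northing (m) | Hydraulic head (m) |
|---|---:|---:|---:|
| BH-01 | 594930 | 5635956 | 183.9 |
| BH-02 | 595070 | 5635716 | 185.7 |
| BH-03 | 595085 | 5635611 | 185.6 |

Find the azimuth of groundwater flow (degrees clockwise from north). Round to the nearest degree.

Differences from BH-01: to BH-02 (Δx, Δy, Δh) = (140, -240, +1.8); to BH-03 = (155, -345, +1.7).
Determinant of the coordinate differences = 140·(-345) − 155·(-240) = -11100.
∂h/∂x = [(+1.8)·(-345) − (+1.7)·(-240)] / -11100 = +0.01919
∂h/∂y = [140·(+1.7) − 155·(+1.8)] / -11100 = +0.003694
Flow direction (−∇h) has components (-0.01919 E, -0.003694 N).
Azimuth = atan2(E, N) = atan2(-0.01919, -0.003694) = 259.1° ≈ 259°.

259°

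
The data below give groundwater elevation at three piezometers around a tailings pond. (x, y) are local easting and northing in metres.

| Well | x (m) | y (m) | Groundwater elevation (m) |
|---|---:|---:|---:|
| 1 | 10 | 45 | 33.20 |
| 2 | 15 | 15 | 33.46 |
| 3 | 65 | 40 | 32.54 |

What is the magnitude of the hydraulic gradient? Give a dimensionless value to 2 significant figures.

With h = a·x + b·y + c and 1 as origin, the differences give:
  5·a + (-30)·b = +0.26
  55·a + (-5)·b = -0.66
Eliminate b (×(-5) and ×(-30), subtract): 1625·a = -21.100 → a = ∂h/∂x = -0.01298
Back-substitute: b = ∂h/∂y = -0.01083.
|∇h| = √(-0.01298² + -0.01083²) = 0.0169

0.017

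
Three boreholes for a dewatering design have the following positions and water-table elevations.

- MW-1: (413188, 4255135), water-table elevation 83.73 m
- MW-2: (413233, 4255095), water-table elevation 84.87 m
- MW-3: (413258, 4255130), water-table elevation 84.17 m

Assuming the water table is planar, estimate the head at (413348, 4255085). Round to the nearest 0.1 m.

Differences from MW-1: to MW-2 (Δx, Δy, Δh) = (45, -40, +1.14); to MW-3 = (70, -5, +0.44).
Determinant of the coordinate differences = 45·(-5) − 70·(-40) = 2575.
∂h/∂x = [(+1.14)·(-5) − (+0.44)·(-40)] / 2575 = +0.004621
∂h/∂y = [45·(+0.44) − 70·(+1.14)] / 2575 = -0.02330
h(413348, 4255085) = 83.73 + (+0.004621)·(160) + (-0.02330)·(-50) = 83.73 +0.739 +1.165 = 85.634 m.

85.6 m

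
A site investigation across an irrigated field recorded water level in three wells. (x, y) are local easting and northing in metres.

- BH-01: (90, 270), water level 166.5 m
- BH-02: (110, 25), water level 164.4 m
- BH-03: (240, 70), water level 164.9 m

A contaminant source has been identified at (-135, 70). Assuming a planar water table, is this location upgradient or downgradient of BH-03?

downgradient

Differences from BH-01: to BH-02 (Δx, Δy, Δh) = (20, -245, -2.1); to BH-03 = (150, -200, -1.6).
Determinant of the coordinate differences = 20·(-200) − 150·(-245) = 32750.
∂h/∂x = [(-2.1)·(-200) − (-1.6)·(-245)] / 32750 = +0.0008550
∂h/∂y = [20·(-1.6) − 150·(-2.1)] / 32750 = +0.008641
Head at (-135, 70) = 166.5 + (+0.0008550)·(-225) + (+0.008641)·(-200) = 164.58 m.
That is lower than the 164.9 m at BH-03, so the point is downgradient.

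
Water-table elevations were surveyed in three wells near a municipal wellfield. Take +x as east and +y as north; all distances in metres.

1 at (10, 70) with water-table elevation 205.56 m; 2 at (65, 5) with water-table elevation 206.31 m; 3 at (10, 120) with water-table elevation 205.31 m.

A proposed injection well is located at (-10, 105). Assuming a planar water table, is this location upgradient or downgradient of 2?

With h = a·x + b·y + c and 1 as origin, the differences give:
  55·a + (-65)·b = +0.75
  0·a + 50·b = -0.25
Eliminate b (×50 and ×(-65), subtract): 2750·a = 21.250 → a = ∂h/∂x = +0.007727
Back-substitute: b = ∂h/∂y = -0.005000.
Head at (-10, 105) = 205.56 + (+0.007727)·(-20) + (-0.005000)·(35) = 205.23 m.
That is lower than the 206.31 m at 2, so the point is downgradient.

downgradient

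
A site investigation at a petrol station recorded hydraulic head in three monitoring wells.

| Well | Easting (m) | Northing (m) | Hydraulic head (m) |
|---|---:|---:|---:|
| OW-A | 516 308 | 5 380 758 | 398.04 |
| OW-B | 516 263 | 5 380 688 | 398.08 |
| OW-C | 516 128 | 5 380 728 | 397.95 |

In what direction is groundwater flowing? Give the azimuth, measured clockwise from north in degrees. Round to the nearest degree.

326°

With h = a·x + b·y + c and OW-A as origin, the differences give:
  (-45)·a + (-70)·b = +0.04
  (-180)·a + (-30)·b = -0.09
Eliminate b (×(-30) and ×(-70), subtract): -11250·a = -7.500 → a = ∂h/∂x = +0.0006667
Back-substitute: b = ∂h/∂y = -0.0010000.
Flow direction (−∇h) has components (-0.0006667 E, +0.0010000 N).
Azimuth = atan2(E, N) = atan2(-0.0006667, +0.0010000) = 326.3° ≈ 326°.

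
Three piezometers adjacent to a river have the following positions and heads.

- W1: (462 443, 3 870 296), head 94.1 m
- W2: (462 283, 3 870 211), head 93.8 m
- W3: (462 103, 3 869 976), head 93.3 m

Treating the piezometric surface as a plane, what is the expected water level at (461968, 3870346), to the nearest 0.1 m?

With h = a·x + b·y + c and W1 as origin, the differences give:
  (-160)·a + (-85)·b = -0.3
  (-340)·a + (-320)·b = -0.8
Eliminate b (×(-320) and ×(-85), subtract): 22300·a = 28.00 → a = ∂h/∂x = +0.001256
Back-substitute: b = ∂h/∂y = +0.001166.
h(461968, 3870346) = 94.1 + (+0.001256)·(-475) + (+0.001166)·(50) = 94.1 -0.596 +0.058 = 93.562 m.

93.6 m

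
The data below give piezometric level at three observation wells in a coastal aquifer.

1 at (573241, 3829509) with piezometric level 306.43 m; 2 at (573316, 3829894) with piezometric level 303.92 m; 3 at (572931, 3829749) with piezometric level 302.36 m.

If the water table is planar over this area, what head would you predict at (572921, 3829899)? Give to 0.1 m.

With h = a·x + b·y + c and 1 as origin, the differences give:
  75·a + 385·b = -2.51
  (-310)·a + 240·b = -4.07
Eliminate b (×240 and ×385, subtract): 137350·a = 964.550 → a = ∂h/∂x = +0.007023
Back-substitute: b = ∂h/∂y = -0.007888.
h(572921, 3829899) = 306.43 + (+0.007023)·(-320) + (-0.007888)·(390) = 306.43 -2.247 -3.076 = 301.107 m.

301.1 m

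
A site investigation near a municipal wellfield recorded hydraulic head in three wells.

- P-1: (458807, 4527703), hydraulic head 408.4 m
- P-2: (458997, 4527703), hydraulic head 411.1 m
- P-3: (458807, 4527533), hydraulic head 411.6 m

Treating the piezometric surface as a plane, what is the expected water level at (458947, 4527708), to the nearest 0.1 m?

∂h/∂x = (411.1 − 408.4) / (458997 − 458807) = +0.01421
∂h/∂y = (411.6 − 408.4) / (4527533 − 4527703) = -0.01882
h(458947, 4527708) = 408.4 + (+0.01421)·(140) + (-0.01882)·(5) = 408.4 +1.989 -0.094 = 410.295 m.

410.3 m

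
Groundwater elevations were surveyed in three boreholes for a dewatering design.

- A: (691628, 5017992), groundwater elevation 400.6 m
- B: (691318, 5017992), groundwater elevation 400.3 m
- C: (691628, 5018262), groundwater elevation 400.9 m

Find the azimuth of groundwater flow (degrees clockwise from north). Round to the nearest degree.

∂h/∂x = (400.3 − 400.6) / (691318 − 691628) = +0.0009677
∂h/∂y = (400.9 − 400.6) / (5018262 − 5017992) = +0.001111
Flow direction (−∇h) has components (-0.0009677 E, -0.001111 N).
Azimuth = atan2(E, N) = atan2(-0.0009677, -0.001111) = 221.1° ≈ 221°.

221°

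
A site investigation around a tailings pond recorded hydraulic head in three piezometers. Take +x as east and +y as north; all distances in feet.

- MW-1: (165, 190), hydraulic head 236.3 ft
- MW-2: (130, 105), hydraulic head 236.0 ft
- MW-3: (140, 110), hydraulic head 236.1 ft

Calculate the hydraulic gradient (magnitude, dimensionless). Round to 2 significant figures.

0.010

Differences from MW-1: to MW-2 (Δx, Δy, Δh) = (-35, -85, -0.3); to MW-3 = (-25, -80, -0.2).
Solve a·Δx + b·Δy = Δh: det = (-35)·(-80) − (-25)·(-85) = 675.
∂h/∂x = [(-0.3)·(-80) − (-0.2)·(-85)] / 675 = +0.01037
∂h/∂y = [(-35)·(-0.2) − (-25)·(-0.3)] / 675 = -0.0007407
|∇h| = √(0.01037² + -0.0007407²) = 0.0104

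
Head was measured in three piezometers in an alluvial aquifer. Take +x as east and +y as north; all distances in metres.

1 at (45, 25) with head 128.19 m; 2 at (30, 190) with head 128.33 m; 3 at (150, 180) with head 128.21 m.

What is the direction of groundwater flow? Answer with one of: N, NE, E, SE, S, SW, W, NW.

Three-point gradient (reference 1): Δ to 2 = (-15, 165, +0.14), Δ to 3 = (105, 155, +0.02).
∂h/∂x = -0.0009364, ∂h/∂y = +0.0007634 (det = -19650).
Flow = −∇h = (+0.0009364 east, -0.0007634 north), which points southeast.

SE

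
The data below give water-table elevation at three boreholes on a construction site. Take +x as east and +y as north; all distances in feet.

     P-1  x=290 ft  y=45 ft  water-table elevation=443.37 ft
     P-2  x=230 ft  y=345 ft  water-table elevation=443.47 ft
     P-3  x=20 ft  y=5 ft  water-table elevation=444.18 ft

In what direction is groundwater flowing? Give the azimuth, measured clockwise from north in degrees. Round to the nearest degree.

085°

Three-point gradient (reference P-1): Δ to P-2 = (-60, 300, +0.10), Δ to P-3 = (-270, -40, +0.81).
∂h/∂x = -0.002962, ∂h/∂y = -0.0002590 (det = 83400).
Flow direction (−∇h) has components (+0.002962 E, +0.0002590 N).
Azimuth = atan2(E, N) = atan2(+0.002962, +0.0002590) = 85.0° ≈ 085°.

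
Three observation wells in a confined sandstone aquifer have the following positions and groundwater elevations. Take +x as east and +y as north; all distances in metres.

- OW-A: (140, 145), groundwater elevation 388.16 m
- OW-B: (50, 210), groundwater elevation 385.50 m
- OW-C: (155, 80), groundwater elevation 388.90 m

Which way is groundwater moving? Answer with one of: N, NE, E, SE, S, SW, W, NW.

Differences from OW-A: to OW-B (Δx, Δy, Δh) = (-90, 65, -2.66); to OW-C = (15, -65, +0.74).
Determinant of the coordinate differences = (-90)·(-65) − 15·65 = 4875.
∂h/∂x = [(-2.66)·(-65) − (+0.74)·65] / 4875 = +0.02560
∂h/∂y = [(-90)·(+0.74) − 15·(-2.66)] / 4875 = -0.005477
Flow = −∇h = (-0.02560 east, +0.005477 north), which points west.

W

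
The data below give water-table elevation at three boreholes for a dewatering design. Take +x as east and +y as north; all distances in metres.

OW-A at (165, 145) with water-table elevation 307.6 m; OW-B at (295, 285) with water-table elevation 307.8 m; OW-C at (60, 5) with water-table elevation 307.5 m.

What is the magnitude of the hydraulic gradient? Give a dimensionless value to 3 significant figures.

0.00461

With h = a·x + b·y + c and OW-A as origin, the differences give:
  130·a + 140·b = +0.2
  (-105)·a + (-140)·b = -0.1
Eliminate b (×(-140) and ×140, subtract): -3500·a = -14.00 → a = ∂h/∂x = +0.004000
Back-substitute: b = ∂h/∂y = -0.002286.
|∇h| = √(0.004000² + -0.002286²) = 0.004607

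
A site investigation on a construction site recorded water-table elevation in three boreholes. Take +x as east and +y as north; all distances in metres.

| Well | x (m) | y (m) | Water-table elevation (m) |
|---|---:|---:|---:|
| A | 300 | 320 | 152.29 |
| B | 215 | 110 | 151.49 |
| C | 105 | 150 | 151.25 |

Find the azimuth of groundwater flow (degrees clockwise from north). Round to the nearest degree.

Differences from A: to B (Δx, Δy, Δh) = (-85, -210, -0.80); to C = (-195, -170, -1.04).
Determinant of the coordinate differences = (-85)·(-170) − (-195)·(-210) = -26500.
∂h/∂x = [(-0.80)·(-170) − (-1.04)·(-210)] / -26500 = +0.003109
∂h/∂y = [(-85)·(-1.04) − (-195)·(-0.80)] / -26500 = +0.002551
Flow direction (−∇h) has components (-0.003109 E, -0.002551 N).
Azimuth = atan2(E, N) = atan2(-0.003109, -0.002551) = 230.6° ≈ 231°.

231°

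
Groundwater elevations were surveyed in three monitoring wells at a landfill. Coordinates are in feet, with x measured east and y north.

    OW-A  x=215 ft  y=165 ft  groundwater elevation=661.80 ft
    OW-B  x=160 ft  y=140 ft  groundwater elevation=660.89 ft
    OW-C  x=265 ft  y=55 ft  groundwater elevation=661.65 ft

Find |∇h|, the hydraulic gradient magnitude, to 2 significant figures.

Three-point gradient (reference OW-A): Δ to OW-B = (-55, -25, -0.91), Δ to OW-C = (50, -110, -0.15).
∂h/∂x = +0.01320, ∂h/∂y = +0.007363 (det = 7300).
|∇h| = √(0.01320² + 0.007363²) = 0.01511

0.015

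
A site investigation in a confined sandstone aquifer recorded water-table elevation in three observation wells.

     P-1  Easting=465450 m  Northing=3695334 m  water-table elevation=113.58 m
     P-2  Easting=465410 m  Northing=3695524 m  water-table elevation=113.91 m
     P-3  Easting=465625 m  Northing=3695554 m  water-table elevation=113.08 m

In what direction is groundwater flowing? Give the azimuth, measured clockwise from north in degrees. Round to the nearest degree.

Taking P-1 as reference: P-2−P-1 = (-40, 190, +0.33); P-3−P-1 = (175, 220, -0.50).
Solve a·Δx + b·Δy = Δh: det = (-40)·220 − 175·190 = -42050.
∂h/∂x = [(+0.33)·220 − (-0.50)·190] / -42050 = -0.003986
∂h/∂y = [(-40)·(-0.50) − 175·(+0.33)] / -42050 = +0.0008977
Flow direction (−∇h) has components (+0.003986 E, -0.0008977 N).
Azimuth = atan2(E, N) = atan2(+0.003986, -0.0008977) = 102.7° ≈ 103°.

103°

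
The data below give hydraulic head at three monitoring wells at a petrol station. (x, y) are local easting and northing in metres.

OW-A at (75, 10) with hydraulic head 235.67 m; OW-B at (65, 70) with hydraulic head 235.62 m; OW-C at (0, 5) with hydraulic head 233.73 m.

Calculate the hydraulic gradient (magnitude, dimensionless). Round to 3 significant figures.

0.0259

Differences from OW-A: to OW-B (Δx, Δy, Δh) = (-10, 60, -0.05); to OW-C = (-75, -5, -1.94).
Solve a·Δx + b·Δy = Δh: det = (-10)·(-5) − (-75)·60 = 4550.
∂h/∂x = [(-0.05)·(-5) − (-1.94)·60] / 4550 = +0.02564
∂h/∂y = [(-10)·(-1.94) − (-75)·(-0.05)] / 4550 = +0.003440
|∇h| = √(0.02564² + 0.003440²) = 0.02587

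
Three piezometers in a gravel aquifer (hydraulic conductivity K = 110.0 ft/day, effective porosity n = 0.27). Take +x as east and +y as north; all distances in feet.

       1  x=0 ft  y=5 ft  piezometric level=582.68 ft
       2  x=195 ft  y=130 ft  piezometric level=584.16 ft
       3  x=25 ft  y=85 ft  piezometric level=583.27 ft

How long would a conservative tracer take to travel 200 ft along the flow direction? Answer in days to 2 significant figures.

Taking 1 as reference: 2−1 = (195, 125, +1.48); 3−1 = (25, 80, +0.59).
Determinant of the coordinate differences = 195·80 − 25·125 = 12475.
∂h/∂x = [(+1.48)·80 − (+0.59)·125] / 12475 = +0.003579
∂h/∂y = [195·(+0.59) − 25·(+1.48)] / 12475 = +0.006257
|∇h| = √(0.003579² + 0.006257²) = 0.007208
Seepage velocity v = K·i/n = 110.0 × 0.007208 / 0.27 = 2.937 ft/day.
t = 200 / 2.937 = 68.1 days.

68 days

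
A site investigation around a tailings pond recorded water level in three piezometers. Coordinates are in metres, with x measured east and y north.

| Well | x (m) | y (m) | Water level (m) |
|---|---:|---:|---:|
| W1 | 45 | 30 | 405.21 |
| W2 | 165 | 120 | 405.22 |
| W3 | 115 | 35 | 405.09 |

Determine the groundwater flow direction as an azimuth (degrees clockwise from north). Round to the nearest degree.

With h = a·x + b·y + c and W1 as origin, the differences give:
  120·a + 90·b = +0.01
  70·a + 5·b = -0.12
Eliminate b (×5 and ×90, subtract): -5700·a = 10.850 → a = ∂h/∂x = -0.001904
Back-substitute: b = ∂h/∂y = +0.002649.
Flow direction (−∇h) has components (+0.001904 E, -0.002649 N).
Azimuth = atan2(E, N) = atan2(+0.001904, -0.002649) = 144.3° ≈ 144°.

144°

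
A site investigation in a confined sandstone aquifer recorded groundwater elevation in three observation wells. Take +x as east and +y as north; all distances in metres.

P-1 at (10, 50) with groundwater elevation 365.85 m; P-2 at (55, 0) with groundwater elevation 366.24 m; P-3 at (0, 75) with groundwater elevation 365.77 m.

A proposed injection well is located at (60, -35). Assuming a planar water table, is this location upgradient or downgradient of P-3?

upgradient

Taking P-1 as reference: P-2−P-1 = (45, -50, +0.39); P-3−P-1 = (-10, 25, -0.08).
Solve a·Δx + b·Δy = Δh: det = 45·25 − (-10)·(-50) = 625.
∂h/∂x = [(+0.39)·25 − (-0.08)·(-50)] / 625 = +0.009200
∂h/∂y = [45·(-0.08) − (-10)·(+0.39)] / 625 = +0.0004800
Head at (60, -35) = 365.85 + (+0.009200)·(50) + (+0.0004800)·(-85) = 366.27 m.
That is higher than the 365.77 m at P-3, so the point is upgradient.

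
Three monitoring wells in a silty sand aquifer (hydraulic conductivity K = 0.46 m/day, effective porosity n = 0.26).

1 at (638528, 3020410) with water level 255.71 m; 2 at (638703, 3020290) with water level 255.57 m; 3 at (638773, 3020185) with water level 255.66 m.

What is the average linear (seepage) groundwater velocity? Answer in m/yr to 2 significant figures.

2.3 m/yr

Differences from 1: to 2 (Δx, Δy, Δh) = (175, -120, -0.14); to 3 = (245, -225, -0.05).
Determinant of the coordinate differences = 175·(-225) − 245·(-120) = -9975.
∂h/∂x = [(-0.14)·(-225) − (-0.05)·(-120)] / -9975 = -0.002556
∂h/∂y = [175·(-0.05) − 245·(-0.14)] / -9975 = -0.002561
|∇h| = √(-0.002556² + -0.002561²) = 0.003618
Seepage velocity v = K·i/n = 0.46 × 0.003618 / 0.26 = 0.006401 m/day = 2.338 m/yr.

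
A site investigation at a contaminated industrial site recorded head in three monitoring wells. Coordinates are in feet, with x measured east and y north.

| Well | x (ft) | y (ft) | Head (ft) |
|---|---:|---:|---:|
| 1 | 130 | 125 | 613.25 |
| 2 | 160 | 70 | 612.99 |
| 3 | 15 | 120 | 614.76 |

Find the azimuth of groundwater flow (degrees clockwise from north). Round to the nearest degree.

080°

With h = a·x + b·y + c and 1 as origin, the differences give:
  30·a + (-55)·b = -0.26
  (-115)·a + (-5)·b = +1.51
Eliminate b (×(-5) and ×(-55), subtract): -6475·a = 84.350 → a = ∂h/∂x = -0.01303
Back-substitute: b = ∂h/∂y = -0.002378.
Flow direction (−∇h) has components (+0.01303 E, +0.002378 N).
Azimuth = atan2(E, N) = atan2(+0.01303, +0.002378) = 79.7° ≈ 080°.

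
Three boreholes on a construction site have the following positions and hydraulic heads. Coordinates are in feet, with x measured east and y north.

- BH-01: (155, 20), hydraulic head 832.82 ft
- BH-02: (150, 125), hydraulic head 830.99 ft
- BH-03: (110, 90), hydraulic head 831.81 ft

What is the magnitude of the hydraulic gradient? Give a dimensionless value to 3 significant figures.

Differences from BH-01: to BH-02 (Δx, Δy, Δh) = (-5, 105, -1.83); to BH-03 = (-45, 70, -1.01).
Solve a·Δx + b·Δy = Δh: det = (-5)·70 − (-45)·105 = 4375.
∂h/∂x = [(-1.83)·70 − (-1.01)·105] / 4375 = -0.005040
∂h/∂y = [(-5)·(-1.01) − (-45)·(-1.83)] / 4375 = -0.01767
|∇h| = √(-0.005040² + -0.01767²) = 0.01837

0.0184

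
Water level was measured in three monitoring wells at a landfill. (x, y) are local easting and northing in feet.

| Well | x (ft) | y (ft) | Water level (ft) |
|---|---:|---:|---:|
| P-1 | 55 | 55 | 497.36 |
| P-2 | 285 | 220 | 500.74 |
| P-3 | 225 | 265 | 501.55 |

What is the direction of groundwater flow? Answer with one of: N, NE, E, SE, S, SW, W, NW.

S

Three-point gradient (reference P-1): Δ to P-2 = (230, 165, +3.38), Δ to P-3 = (170, 210, +4.19).
∂h/∂x = +0.0009111, ∂h/∂y = +0.01921 (det = 20250).
Flow = −∇h = (-0.0009111 east, -0.01921 north), which points south.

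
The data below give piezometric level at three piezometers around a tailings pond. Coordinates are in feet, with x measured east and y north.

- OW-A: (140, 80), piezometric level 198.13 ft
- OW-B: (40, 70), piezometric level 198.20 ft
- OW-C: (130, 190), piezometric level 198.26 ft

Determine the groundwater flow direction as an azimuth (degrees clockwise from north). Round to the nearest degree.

144°

With h = a·x + b·y + c and OW-A as origin, the differences give:
  (-100)·a + (-10)·b = +0.07
  (-10)·a + 110·b = +0.13
Eliminate b (×110 and ×(-10), subtract): -11100·a = 9.000 → a = ∂h/∂x = -0.0008108
Back-substitute: b = ∂h/∂y = +0.001108.
Flow direction (−∇h) has components (+0.0008108 E, -0.001108 N).
Azimuth = atan2(E, N) = atan2(+0.0008108, -0.001108) = 143.8° ≈ 144°.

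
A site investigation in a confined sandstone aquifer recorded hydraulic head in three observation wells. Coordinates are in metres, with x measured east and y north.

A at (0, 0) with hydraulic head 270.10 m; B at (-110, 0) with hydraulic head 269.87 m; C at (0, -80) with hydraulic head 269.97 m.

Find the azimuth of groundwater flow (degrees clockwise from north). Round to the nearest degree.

232°

∂h/∂x = (269.87 − 270.10) / (-110 − 0) = +0.002091
∂h/∂y = (269.97 − 270.10) / (-80 − 0) = +0.001625
Flow direction (−∇h) has components (-0.002091 E, -0.001625 N).
Azimuth = atan2(E, N) = atan2(-0.002091, -0.001625) = 232.1° ≈ 232°.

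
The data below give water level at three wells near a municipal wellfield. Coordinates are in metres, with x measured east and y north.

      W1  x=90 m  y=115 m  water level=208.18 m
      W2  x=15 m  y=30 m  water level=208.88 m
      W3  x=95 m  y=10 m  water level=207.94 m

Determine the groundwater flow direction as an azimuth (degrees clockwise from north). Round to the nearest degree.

Taking W1 as reference: W2−W1 = (-75, -85, +0.70); W3−W1 = (5, -105, -0.24).
Solve a·Δx + b·Δy = Δh: det = (-75)·(-105) − 5·(-85) = 8300.
∂h/∂x = [(+0.70)·(-105) − (-0.24)·(-85)] / 8300 = -0.01131
∂h/∂y = [(-75)·(-0.24) − 5·(+0.70)] / 8300 = +0.001747
Flow direction (−∇h) has components (+0.01131 E, -0.001747 N).
Azimuth = atan2(E, N) = atan2(+0.01131, -0.001747) = 98.8° ≈ 099°.

099°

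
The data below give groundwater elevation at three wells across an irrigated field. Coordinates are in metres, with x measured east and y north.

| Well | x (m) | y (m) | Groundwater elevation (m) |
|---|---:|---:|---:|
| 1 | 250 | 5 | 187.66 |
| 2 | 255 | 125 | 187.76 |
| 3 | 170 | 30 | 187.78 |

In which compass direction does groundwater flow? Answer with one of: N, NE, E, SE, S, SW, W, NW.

Taking 1 as reference: 2−1 = (5, 120, +0.10); 3−1 = (-80, 25, +0.12).
Solve a·Δx + b·Δy = Δh: det = 5·25 − (-80)·120 = 9725.
∂h/∂x = [(+0.10)·25 − (+0.12)·120] / 9725 = -0.001224
∂h/∂y = [5·(+0.12) − (-80)·(+0.10)] / 9725 = +0.0008843
Flow = −∇h = (+0.001224 east, -0.0008843 north), which points southeast.

SE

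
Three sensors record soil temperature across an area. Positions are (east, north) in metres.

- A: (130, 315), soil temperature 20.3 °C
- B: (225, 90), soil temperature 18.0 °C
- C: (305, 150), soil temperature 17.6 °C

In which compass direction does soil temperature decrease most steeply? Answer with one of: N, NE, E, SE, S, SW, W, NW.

SE

Taking A as reference: B−A = (95, -225, -2.3); C−A = (175, -165, -2.7).
Solve a·Δx + b·Δy = ΔT: det = 95·(-165) − 175·(-225) = 23700.
∂T/∂x = [(-2.3)·(-165) − (-2.7)·(-225)] / 23700 = -0.009620
∂T/∂y = [95·(-2.7) − 175·(-2.3)] / 23700 = +0.006160
Steepest decrease is along −∇f = (+0.009620 E, -0.006160 N) → southeast.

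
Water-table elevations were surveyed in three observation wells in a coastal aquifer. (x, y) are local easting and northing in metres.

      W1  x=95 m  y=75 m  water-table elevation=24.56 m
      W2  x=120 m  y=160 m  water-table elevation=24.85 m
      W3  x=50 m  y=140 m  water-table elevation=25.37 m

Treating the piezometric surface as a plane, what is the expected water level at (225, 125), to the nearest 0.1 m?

23.7 m

With h = a·x + b·y + c and W1 as origin, the differences give:
  25·a + 85·b = +0.29
  (-45)·a + 65·b = +0.81
Eliminate b (×65 and ×85, subtract): 5450·a = -50.000 → a = ∂h/∂x = -0.009174
Back-substitute: b = ∂h/∂y = +0.006110.
h(225, 125) = 24.56 + (-0.009174)·(130) + (+0.006110)·(50) = 24.56 -1.193 +0.306 = 23.673 m.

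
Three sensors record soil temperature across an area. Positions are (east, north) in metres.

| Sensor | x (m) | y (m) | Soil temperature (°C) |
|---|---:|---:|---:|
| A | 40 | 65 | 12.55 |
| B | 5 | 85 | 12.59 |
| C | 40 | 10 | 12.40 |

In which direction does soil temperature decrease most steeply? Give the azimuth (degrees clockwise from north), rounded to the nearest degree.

189°

Differences from A: to B (Δx, Δy, Δh) = (-35, 20, +0.04); to C = (0, -55, -0.15).
Solve a·Δx + b·Δy = ΔT: det = (-35)·(-55) − 0·20 = 1925.
∂T/∂x = [(+0.04)·(-55) − (-0.15)·20] / 1925 = +0.0004156
∂T/∂y = [(-35)·(-0.15) − 0·(+0.04)] / 1925 = +0.002727
Steepest decrease is along −∇f: components (-0.0004156 E, -0.002727 N).
Azimuth = atan2(-0.0004156, -0.002727) = 188.7° ≈ 189°.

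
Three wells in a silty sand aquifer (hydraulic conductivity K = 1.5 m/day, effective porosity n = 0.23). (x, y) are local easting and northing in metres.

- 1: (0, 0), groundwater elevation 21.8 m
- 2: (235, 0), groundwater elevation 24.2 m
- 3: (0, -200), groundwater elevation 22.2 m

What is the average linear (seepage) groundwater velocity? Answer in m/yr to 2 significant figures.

∂h/∂x = (24.2 − 21.8) / (235 − 0) = +0.01021
∂h/∂y = (22.2 − 21.8) / (-200 − 0) = -0.002000
|∇h| = √(0.01021² + -0.002000²) = 0.0104
Seepage velocity v = K·i/n = 1.5 × 0.0104 / 0.23 = 0.06783 m/day = 24.77 m/yr.

25 m/yr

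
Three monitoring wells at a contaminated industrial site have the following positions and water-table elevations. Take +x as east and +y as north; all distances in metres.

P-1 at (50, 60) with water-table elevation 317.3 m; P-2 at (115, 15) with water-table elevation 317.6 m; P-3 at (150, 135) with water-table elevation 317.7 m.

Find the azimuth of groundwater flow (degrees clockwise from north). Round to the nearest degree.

Differences from P-1: to P-2 (Δx, Δy, Δh) = (65, -45, +0.3); to P-3 = (100, 75, +0.4).
Solve a·Δx + b·Δy = Δh: det = 65·75 − 100·(-45) = 9375.
∂h/∂x = [(+0.3)·75 − (+0.4)·(-45)] / 9375 = +0.004320
∂h/∂y = [65·(+0.4) − 100·(+0.3)] / 9375 = -0.0004267
Flow direction (−∇h) has components (-0.004320 E, +0.0004267 N).
Azimuth = atan2(E, N) = atan2(-0.004320, +0.0004267) = 275.6° ≈ 276°.

276°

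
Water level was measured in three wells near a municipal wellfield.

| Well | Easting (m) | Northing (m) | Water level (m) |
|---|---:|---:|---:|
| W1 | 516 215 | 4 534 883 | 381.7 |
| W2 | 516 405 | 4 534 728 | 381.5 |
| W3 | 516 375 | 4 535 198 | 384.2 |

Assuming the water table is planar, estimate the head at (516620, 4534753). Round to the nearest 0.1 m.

Differences from W1: to W2 (Δx, Δy, Δh) = (190, -155, -0.2); to W3 = (160, 315, +2.5).
Solve a·Δx + b·Δy = Δh: det = 190·315 − 160·(-155) = 84650.
∂h/∂x = [(-0.2)·315 − (+2.5)·(-155)] / 84650 = +0.003833
∂h/∂y = [190·(+2.5) − 160·(-0.2)] / 84650 = +0.005989
h(516620, 4534753) = 381.7 + (+0.003833)·(405) + (+0.005989)·(-130) = 381.7 +1.553 -0.779 = 382.474 m.

382.5 m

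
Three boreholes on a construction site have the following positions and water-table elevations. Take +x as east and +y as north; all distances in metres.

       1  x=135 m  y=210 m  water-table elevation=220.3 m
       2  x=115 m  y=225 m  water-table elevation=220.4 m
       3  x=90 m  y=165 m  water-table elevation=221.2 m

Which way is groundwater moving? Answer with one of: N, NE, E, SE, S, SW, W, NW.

Differences from 1: to 2 (Δx, Δy, Δh) = (-20, 15, +0.1); to 3 = (-45, -45, +0.9).
Solve a·Δx + b·Δy = Δh: det = (-20)·(-45) − (-45)·15 = 1575.
∂h/∂x = [(+0.1)·(-45) − (+0.9)·15] / 1575 = -0.01143
∂h/∂y = [(-20)·(+0.9) − (-45)·(+0.1)] / 1575 = -0.008571
Flow = −∇h = (+0.01143 east, +0.008571 north), which points northeast.

NE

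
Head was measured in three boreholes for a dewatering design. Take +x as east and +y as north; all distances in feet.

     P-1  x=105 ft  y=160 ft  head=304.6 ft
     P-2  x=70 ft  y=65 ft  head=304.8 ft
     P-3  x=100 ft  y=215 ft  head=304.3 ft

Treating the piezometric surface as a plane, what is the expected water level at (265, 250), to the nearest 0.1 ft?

With h = a·x + b·y + c and P-1 as origin, the differences give:
  (-35)·a + (-95)·b = +0.2
  (-5)·a + 55·b = -0.3
Eliminate b (×55 and ×(-95), subtract): -2400·a = -17.50 → a = ∂h/∂x = +0.007292
Back-substitute: b = ∂h/∂y = -0.004792.
h(265, 250) = 304.6 + (+0.007292)·(160) + (-0.004792)·(90) = 304.6 +1.167 -0.431 = 305.335 ft.

305.3 ft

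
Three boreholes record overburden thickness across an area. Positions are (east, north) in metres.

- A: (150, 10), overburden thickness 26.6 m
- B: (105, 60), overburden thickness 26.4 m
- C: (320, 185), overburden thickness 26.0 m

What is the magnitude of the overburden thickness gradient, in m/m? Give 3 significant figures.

Three-point gradient (reference A): Δ to B = (-45, 50, -0.2), Δ to C = (170, 175, -0.6).
∂d/∂x = +0.0003053, ∂d/∂y = -0.003725 (det = -16375).
|∇f| = √(0.0003053² + -0.003725²) = 0.003737 m/m

0.00374 m/m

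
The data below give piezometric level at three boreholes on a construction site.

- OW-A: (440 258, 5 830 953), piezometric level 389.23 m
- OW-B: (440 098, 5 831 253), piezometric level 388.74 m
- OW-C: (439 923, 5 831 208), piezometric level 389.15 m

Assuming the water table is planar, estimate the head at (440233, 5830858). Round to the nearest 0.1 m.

Taking OW-A as reference: OW-B−OW-A = (-160, 300, -0.49); OW-C−OW-A = (-335, 255, -0.08).
Determinant of the coordinate differences = (-160)·255 − (-335)·300 = 59700.
∂h/∂x = [(-0.49)·255 − (-0.08)·300] / 59700 = -0.001691
∂h/∂y = [(-160)·(-0.08) − (-335)·(-0.49)] / 59700 = -0.002535
h(440233, 5830858) = 389.23 + (-0.001691)·(-25) + (-0.002535)·(-95) = 389.23 +0.042 +0.241 = 389.513 m.

389.5 m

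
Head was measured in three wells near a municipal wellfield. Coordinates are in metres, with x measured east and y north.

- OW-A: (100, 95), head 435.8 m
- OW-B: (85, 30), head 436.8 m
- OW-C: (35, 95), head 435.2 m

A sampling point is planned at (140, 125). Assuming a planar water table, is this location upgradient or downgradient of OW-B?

Differences from OW-A: to OW-B (Δx, Δy, Δh) = (-15, -65, +1.0); to OW-C = (-65, 0, -0.6).
Determinant of the coordinate differences = (-15)·0 − (-65)·(-65) = -4225.
∂h/∂x = [(+1.0)·0 − (-0.6)·(-65)] / -4225 = +0.009231
∂h/∂y = [(-15)·(-0.6) − (-65)·(+1.0)] / -4225 = -0.01751
Head at (140, 125) = 435.8 + (+0.009231)·(40) + (-0.01751)·(30) = 435.64 m.
That is lower than the 436.8 m at OW-B, so the point is downgradient.

downgradient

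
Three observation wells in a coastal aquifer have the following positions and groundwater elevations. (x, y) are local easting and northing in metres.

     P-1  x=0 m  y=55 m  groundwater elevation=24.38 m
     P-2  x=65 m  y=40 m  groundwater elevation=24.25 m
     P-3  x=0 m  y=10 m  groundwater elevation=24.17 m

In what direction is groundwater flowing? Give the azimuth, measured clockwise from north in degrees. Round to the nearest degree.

169°

With h = a·x + b·y + c and P-1 as origin, the differences give:
  65·a + (-15)·b = -0.13
  0·a + (-45)·b = -0.21
Eliminate b (×(-45) and ×(-15), subtract): -2925·a = 2.700 → a = ∂h/∂x = -0.0009231
Back-substitute: b = ∂h/∂y = +0.004667.
Flow direction (−∇h) has components (+0.0009231 E, -0.004667 N).
Azimuth = atan2(E, N) = atan2(+0.0009231, -0.004667) = 168.8° ≈ 169°.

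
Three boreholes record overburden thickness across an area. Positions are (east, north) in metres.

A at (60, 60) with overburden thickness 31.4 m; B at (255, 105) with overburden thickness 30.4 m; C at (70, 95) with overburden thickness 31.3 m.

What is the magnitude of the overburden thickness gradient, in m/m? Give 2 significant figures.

With d = a·x + b·y + c and A as origin, the differences give:
  195·a + 45·b = -1.0
  10·a + 35·b = -0.1
Eliminate b (×35 and ×45, subtract): 6375·a = -30.50 → a = ∂d/∂x = -0.004784
Back-substitute: b = ∂d/∂y = -0.001490.
|∇f| = √(-0.004784² + -0.001490²) = 0.005011 m/m

0.0050 m/m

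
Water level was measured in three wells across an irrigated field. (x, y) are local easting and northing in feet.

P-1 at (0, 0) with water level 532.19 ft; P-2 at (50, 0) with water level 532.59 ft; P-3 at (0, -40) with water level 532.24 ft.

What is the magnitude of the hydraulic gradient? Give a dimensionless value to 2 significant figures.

∂h/∂x = (532.59 − 532.19) / (50 − 0) = +0.008000
∂h/∂y = (532.24 − 532.19) / (-40 − 0) = -0.001250
|∇h| = √(0.008000² + -0.001250²) = 0.008097

0.0081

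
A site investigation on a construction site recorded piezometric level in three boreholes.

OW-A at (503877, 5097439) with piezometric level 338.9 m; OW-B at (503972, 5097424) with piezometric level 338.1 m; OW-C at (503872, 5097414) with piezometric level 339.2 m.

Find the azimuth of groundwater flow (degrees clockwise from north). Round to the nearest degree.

045°

Three-point gradient (reference OW-A): Δ to OW-B = (95, -15, -0.8), Δ to OW-C = (-5, -25, +0.3).
∂h/∂x = -0.010000, ∂h/∂y = -0.01000 (det = -2450).
Flow direction (−∇h) has components (+0.010000 E, +0.01000 N).
Azimuth = atan2(E, N) = atan2(+0.010000, +0.01000) = 45.0° ≈ 045°.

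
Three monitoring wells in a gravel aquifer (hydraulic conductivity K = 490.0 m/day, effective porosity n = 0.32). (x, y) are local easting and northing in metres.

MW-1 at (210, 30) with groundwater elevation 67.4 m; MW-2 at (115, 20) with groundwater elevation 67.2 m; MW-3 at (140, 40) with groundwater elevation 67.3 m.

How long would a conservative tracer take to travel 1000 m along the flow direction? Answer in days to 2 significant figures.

Taking MW-1 as reference: MW-2−MW-1 = (-95, -10, -0.2); MW-3−MW-1 = (-70, 10, -0.1).
Solve a·Δx + b·Δy = Δh: det = (-95)·10 − (-70)·(-10) = -1650.
∂h/∂x = [(-0.2)·10 − (-0.1)·(-10)] / -1650 = +0.001818
∂h/∂y = [(-95)·(-0.1) − (-70)·(-0.2)] / -1650 = +0.002727
|∇h| = √(0.001818² + 0.002727²) = 0.003277
Seepage velocity v = K·i/n = 490.0 × 0.003277 / 0.32 = 5.018 m/day.
t = 1000 / 5.018 = 199.3 days.

200 days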